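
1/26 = 1/26 = 0.04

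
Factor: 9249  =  3^1*3083^1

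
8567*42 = 359814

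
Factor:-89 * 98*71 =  - 2^1*7^2 * 71^1*89^1 = - 619262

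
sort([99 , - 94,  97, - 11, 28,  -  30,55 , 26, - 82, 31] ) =[-94, - 82, - 30 , - 11, 26, 28,31,55,97, 99]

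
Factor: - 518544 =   -  2^4 * 3^2 * 13^1*277^1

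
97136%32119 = 779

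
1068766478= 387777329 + 680989149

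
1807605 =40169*45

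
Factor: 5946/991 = 6=2^1 * 3^1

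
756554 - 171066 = 585488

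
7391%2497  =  2397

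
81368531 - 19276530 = 62092001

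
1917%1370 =547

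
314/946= 157/473= 0.33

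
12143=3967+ 8176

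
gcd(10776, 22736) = 8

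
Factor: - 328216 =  - 2^3*7^1 *5861^1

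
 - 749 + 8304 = 7555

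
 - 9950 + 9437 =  -513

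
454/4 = 227/2 = 113.50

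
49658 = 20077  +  29581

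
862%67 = 58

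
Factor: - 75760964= - 2^2 * 18940241^1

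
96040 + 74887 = 170927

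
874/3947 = 874/3947 = 0.22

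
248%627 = 248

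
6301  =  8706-2405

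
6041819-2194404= 3847415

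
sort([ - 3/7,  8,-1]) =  [ - 1, - 3/7,8]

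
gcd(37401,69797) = 91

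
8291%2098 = 1997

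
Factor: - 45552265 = - 5^1*11^2*17^1* 43^1*103^1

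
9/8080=9/8080 = 0.00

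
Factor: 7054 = 2^1*3527^1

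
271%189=82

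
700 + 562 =1262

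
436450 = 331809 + 104641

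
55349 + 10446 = 65795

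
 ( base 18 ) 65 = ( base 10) 113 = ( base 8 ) 161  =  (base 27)45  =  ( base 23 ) 4l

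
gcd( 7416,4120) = 824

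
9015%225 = 15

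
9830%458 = 212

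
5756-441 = 5315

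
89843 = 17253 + 72590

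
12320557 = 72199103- 59878546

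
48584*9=437256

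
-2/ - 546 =1/273 = 0.00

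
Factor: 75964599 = 3^2*8440511^1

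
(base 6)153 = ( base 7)126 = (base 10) 69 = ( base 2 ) 1000101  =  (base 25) 2j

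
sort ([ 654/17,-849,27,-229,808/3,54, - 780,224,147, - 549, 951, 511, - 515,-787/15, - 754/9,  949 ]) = [ -849,-780,-549,  -  515, - 229,-754/9, - 787/15, 27, 654/17,54, 147,224 , 808/3,511,949,951 ] 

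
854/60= 427/30 =14.23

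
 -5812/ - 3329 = 1 + 2483/3329 = 1.75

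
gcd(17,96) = 1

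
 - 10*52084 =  - 520840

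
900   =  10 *90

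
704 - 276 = 428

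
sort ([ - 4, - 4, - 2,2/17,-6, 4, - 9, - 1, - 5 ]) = [ - 9, - 6, - 5, - 4, - 4, - 2, -1,  2/17,4]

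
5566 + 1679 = 7245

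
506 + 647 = 1153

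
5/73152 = 5/73152 = 0.00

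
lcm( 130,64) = 4160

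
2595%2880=2595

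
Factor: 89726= 2^1*7^1*13^1*17^1*29^1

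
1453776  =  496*2931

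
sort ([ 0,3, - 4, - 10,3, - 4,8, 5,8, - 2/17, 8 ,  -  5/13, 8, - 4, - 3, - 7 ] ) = [ - 10, - 7,-4, - 4 , - 4, - 3, - 5/13,-2/17, 0 , 3, 3,5, 8,8,8, 8 ] 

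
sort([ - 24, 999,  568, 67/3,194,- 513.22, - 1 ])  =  [- 513.22, - 24, - 1,67/3 , 194, 568,999]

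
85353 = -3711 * ( - 23)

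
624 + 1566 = 2190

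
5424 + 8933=14357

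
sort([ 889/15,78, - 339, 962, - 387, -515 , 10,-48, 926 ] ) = [ - 515, -387 , - 339,-48, 10, 889/15, 78, 926,962]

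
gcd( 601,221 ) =1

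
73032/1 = 73032 = 73032.00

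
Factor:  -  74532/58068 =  - 3^(  -  1)*1613^( - 1)*6211^1 = -  6211/4839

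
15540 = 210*74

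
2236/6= 1118/3= 372.67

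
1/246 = 1/246 = 0.00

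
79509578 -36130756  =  43378822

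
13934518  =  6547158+7387360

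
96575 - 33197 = 63378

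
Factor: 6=2^1*3^1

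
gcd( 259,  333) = 37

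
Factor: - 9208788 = - 2^2*3^1*767399^1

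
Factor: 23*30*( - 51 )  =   - 35190=- 2^1*3^2*5^1*17^1 * 23^1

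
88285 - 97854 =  - 9569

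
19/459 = 19/459= 0.04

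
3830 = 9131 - 5301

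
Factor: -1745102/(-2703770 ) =872551/1351885=5^( -1 ) *23^1 * 59^1*101^( - 1 ) * 643^1*2677^(-1 ) 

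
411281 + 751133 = 1162414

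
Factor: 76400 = 2^4 * 5^2*191^1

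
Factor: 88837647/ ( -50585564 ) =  - 2^ ( - 2)*3^1*12646391^( - 1 )*29612549^1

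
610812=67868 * 9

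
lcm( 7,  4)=28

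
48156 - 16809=31347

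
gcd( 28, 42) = 14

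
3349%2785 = 564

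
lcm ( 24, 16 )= 48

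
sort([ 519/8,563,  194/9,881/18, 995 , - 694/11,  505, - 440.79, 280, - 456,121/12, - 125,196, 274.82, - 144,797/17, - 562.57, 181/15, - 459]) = [ - 562.57, - 459, - 456,-440.79, - 144, - 125, - 694/11,121/12, 181/15, 194/9, 797/17, 881/18, 519/8,196, 274.82, 280, 505, 563, 995]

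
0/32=0 = 0.00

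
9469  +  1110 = 10579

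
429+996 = 1425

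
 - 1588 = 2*( - 794)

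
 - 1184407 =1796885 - 2981292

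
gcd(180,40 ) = 20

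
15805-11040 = 4765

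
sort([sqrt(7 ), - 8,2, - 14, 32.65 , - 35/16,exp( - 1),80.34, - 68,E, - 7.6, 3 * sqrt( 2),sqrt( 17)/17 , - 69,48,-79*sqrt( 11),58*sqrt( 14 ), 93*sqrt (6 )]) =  [-79*sqrt(11 ), - 69, - 68, - 14, - 8, - 7.6, - 35/16,  sqrt (17 )/17, exp(-1),2,sqrt( 7),E,3 * sqrt( 2),32.65,  48, 80.34, 58*sqrt ( 14),93*sqrt ( 6 ) ] 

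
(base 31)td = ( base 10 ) 912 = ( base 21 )219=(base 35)q2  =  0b1110010000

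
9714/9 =1079+1/3 = 1079.33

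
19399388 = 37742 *514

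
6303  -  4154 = 2149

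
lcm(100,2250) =4500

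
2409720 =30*80324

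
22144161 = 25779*859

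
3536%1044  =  404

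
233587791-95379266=138208525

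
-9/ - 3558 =3/1186= 0.00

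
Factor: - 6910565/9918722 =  - 2^( - 1 )  *  5^1*11^(  -  1) * 19^( - 1)*61^( - 1) * 389^( - 1 )*1382113^1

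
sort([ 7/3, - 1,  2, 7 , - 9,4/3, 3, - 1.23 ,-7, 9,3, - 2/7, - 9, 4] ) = [ - 9, - 9, - 7, - 1.23,-1, - 2/7,4/3,2,  7/3, 3,3,4,7,9 ]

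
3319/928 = 3 + 535/928 = 3.58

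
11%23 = 11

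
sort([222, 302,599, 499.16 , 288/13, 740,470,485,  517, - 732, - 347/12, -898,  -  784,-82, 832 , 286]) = [ - 898, -784, - 732, - 82,-347/12,288/13,222,286, 302,470,485, 499.16,517, 599,740,832]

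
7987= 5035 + 2952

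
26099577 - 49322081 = -23222504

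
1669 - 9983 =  - 8314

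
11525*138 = 1590450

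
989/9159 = 23/213 = 0.11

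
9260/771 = 9260/771 =12.01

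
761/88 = 761/88 = 8.65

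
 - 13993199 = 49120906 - 63114105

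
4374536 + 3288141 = 7662677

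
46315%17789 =10737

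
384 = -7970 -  -8354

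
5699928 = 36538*156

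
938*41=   38458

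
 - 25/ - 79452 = 25/79452 = 0.00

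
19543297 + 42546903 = 62090200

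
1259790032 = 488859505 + 770930527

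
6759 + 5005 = 11764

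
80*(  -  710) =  - 56800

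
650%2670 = 650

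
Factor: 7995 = 3^1* 5^1*13^1*41^1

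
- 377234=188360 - 565594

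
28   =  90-62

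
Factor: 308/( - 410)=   -2^1*5^(-1) * 7^1*11^1  *  41^( - 1) = -154/205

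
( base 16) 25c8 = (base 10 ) 9672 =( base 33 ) 8t3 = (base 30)amc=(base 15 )2cec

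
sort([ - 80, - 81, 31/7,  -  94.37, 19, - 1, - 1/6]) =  [-94.37 , - 81,-80,-1, - 1/6,  31/7, 19 ]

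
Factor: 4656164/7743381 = 273892/455493 = 2^2*3^( - 1)*149^(-1)*1019^(-1 )*68473^1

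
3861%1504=853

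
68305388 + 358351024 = 426656412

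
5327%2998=2329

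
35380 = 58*610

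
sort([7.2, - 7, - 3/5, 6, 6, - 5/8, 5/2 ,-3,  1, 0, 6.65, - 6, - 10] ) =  [ - 10, - 7, - 6,  -  3,- 5/8, - 3/5,0, 1, 5/2, 6,6, 6.65, 7.2 ] 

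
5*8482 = 42410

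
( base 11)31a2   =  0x1082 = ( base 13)1c01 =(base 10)4226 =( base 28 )5AQ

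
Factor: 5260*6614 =34789640 =2^3*5^1*263^1*3307^1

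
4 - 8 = - 4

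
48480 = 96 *505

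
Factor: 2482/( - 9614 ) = -11^(-1 )*17^1*19^(-1)*23^( - 1)*73^1 = -1241/4807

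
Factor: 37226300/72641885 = 2^2*5^1*372263^1*14528377^( -1)=7445260/14528377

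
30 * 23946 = 718380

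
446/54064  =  223/27032 = 0.01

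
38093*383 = 14589619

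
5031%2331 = 369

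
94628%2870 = 2788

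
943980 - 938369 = 5611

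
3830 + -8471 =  - 4641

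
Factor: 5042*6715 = 33857030 = 2^1*5^1*17^1*79^1*2521^1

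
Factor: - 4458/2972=-2^( - 1)*3^1= -3/2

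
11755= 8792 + 2963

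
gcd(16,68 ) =4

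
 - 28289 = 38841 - 67130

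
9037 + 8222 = 17259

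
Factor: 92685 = 3^1*5^1*37^1*167^1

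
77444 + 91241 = 168685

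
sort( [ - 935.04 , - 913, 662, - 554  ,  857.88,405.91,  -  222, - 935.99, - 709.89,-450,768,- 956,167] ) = [- 956, - 935.99,-935.04,-913, - 709.89, - 554, - 450, - 222,167,405.91,662,768, 857.88]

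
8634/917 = 8634/917= 9.42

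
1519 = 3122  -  1603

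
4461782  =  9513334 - 5051552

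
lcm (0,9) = 0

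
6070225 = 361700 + 5708525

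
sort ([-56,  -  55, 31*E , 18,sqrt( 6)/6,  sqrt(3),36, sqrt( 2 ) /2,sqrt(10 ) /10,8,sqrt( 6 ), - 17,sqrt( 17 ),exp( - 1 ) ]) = [ - 56,-55,-17,  sqrt ( 10 ) /10, exp (-1 ),sqrt( 6) /6,sqrt( 2) /2, sqrt( 3), sqrt(6), sqrt( 17 ), 8,  18,36,31*E] 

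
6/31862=3/15931=0.00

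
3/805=3/805 = 0.00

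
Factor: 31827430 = 2^1*5^1* 3182743^1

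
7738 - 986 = 6752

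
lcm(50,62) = 1550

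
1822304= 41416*44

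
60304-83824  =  - 23520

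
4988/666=7 + 163/333 = 7.49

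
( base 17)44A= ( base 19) 37i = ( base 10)1234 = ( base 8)2322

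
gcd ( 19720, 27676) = 68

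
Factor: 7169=67^1*107^1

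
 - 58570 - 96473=- 155043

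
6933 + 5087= 12020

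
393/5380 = 393/5380 =0.07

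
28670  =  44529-15859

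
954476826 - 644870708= 309606118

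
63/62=63/62 = 1.02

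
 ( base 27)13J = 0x33d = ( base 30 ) RJ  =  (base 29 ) SH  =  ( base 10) 829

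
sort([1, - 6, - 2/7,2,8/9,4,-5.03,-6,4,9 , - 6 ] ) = [ - 6 ,- 6, - 6,- 5.03, - 2/7,8/9,1,2,4, 4,9]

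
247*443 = 109421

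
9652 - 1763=7889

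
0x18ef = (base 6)45315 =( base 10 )6383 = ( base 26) 9bd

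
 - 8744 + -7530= - 16274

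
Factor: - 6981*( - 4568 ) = 2^3* 3^1*13^1 *179^1* 571^1  =  31889208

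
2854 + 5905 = 8759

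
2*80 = 160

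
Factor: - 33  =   - 3^1*11^1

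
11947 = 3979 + 7968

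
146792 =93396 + 53396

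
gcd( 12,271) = 1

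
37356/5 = 37356/5= 7471.20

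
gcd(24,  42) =6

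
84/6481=84/6481 = 0.01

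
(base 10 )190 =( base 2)10111110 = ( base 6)514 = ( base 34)5K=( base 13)118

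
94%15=4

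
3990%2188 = 1802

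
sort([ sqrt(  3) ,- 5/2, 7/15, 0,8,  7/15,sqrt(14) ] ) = [  -  5/2, 0,7/15, 7/15,sqrt( 3 ),sqrt(14),8]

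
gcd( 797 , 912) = 1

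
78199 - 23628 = 54571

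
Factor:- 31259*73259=-2290003081 = -31259^1*73259^1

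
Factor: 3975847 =67^1 * 59341^1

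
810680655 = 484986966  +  325693689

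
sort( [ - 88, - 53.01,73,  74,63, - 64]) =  [-88,  -  64, - 53.01 , 63, 73, 74 ]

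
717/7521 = 239/2507 = 0.10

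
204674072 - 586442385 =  - 381768313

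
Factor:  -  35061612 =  - 2^2 * 3^1*19^1*103^1*1493^1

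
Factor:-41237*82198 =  - 2^1*7^1*43^1*73^1*137^1*563^1 =- 3389598926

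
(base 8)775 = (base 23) m3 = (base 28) I5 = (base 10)509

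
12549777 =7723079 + 4826698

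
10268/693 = 10268/693 = 14.82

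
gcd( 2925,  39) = 39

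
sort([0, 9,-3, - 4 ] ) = [ - 4,  -  3,0,9] 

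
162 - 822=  - 660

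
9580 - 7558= 2022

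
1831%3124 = 1831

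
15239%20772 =15239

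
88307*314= 27728398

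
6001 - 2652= 3349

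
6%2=0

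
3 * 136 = 408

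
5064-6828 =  - 1764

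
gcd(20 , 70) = 10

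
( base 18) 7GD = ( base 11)1A26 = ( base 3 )10112011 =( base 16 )a09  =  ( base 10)2569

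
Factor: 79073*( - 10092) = - 2^2*3^1*29^2*107^1 * 739^1 = - 798004716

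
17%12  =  5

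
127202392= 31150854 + 96051538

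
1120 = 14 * 80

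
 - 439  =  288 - 727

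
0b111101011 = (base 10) 491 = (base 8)753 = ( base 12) 34b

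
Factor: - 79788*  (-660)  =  2^4*3^2*5^1*11^1*61^1*109^1  =  52660080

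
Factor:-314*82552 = -2^4* 17^1*157^1*607^1 = - 25921328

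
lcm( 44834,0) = 0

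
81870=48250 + 33620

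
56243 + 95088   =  151331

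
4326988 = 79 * 54772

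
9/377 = 9/377 = 0.02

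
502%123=10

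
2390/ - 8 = - 299 + 1/4 = - 298.75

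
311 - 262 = 49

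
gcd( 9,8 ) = 1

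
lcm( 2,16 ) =16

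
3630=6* 605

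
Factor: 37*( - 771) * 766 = - 21851682 =- 2^1*3^1*37^1*257^1*383^1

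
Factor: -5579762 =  - 2^1*2789881^1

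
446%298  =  148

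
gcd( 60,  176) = 4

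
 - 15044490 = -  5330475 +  - 9714015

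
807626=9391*86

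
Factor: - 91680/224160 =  - 191/467 =- 191^1*467^( - 1 ) 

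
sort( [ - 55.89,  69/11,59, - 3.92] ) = [ - 55.89,  -  3.92,69/11,59]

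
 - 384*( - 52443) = 20138112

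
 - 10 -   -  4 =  -6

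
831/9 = 92+1/3 = 92.33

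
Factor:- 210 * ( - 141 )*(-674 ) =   -  2^2 * 3^2*5^1*7^1*  47^1*337^1 = -19957140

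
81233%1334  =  1193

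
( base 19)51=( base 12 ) 80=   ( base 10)96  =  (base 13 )75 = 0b1100000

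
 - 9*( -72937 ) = 656433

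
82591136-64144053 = 18447083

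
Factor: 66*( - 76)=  - 5016 =- 2^3 * 3^1*11^1*19^1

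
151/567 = 151/567 = 0.27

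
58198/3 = 58198/3 = 19399.33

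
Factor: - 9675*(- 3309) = 3^3*5^2 * 43^1 * 1103^1=32014575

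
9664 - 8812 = 852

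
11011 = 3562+7449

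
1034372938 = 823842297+210530641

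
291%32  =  3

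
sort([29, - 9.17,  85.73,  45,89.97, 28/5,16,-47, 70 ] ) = [ - 47, - 9.17, 28/5, 16,29,45, 70,85.73 , 89.97]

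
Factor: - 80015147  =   - 29^1 * 1033^1*2671^1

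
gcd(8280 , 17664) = 552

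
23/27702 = 23/27702 =0.00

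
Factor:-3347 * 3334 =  - 2^1 * 1667^1*3347^1=- 11158898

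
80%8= 0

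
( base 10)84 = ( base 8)124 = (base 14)60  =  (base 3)10010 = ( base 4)1110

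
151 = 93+58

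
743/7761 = 743/7761= 0.10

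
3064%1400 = 264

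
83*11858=984214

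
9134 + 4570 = 13704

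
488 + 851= 1339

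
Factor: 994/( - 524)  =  -497/262 = - 2^( - 1 )*7^1*71^1*131^( - 1)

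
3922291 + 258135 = 4180426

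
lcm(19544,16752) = 117264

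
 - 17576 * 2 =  - 35152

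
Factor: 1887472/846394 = 943736/423197  =  2^3*23^2*29^( - 1)*223^1*14593^( - 1)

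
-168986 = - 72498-96488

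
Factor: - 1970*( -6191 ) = 12196270 = 2^1*5^1*41^1*151^1 * 197^1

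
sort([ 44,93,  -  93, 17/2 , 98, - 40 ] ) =[ - 93 , - 40 , 17/2 , 44, 93,98]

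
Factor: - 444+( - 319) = -7^1 * 109^1 = -  763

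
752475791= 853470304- 100994513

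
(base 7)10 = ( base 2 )111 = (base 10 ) 7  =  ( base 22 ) 7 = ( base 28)7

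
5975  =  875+5100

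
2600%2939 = 2600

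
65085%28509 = 8067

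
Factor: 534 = 2^1 * 3^1 * 89^1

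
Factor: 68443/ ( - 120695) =-5^( - 1 )* 101^(-1) *239^( - 1 )*68443^1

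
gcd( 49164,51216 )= 12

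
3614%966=716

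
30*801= 24030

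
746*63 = 46998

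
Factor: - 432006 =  -2^1*3^1*89^1 * 809^1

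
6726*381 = 2562606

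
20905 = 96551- 75646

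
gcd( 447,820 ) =1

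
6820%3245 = 330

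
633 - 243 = 390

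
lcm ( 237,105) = 8295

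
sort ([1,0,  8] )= [0, 1,  8]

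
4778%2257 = 264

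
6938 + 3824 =10762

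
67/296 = 67/296  =  0.23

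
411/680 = 411/680  =  0.60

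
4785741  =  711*6731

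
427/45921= 427/45921 = 0.01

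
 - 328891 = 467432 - 796323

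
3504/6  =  584 = 584.00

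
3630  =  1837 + 1793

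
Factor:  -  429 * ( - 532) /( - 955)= - 2^2 * 3^1*5^ ( - 1) * 7^1*11^1*13^1 * 19^1*191^( - 1 ) = - 228228/955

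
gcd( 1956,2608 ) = 652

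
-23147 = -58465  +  35318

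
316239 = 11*28749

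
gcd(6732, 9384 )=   204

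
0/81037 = 0 = 0.00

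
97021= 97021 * 1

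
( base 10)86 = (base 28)32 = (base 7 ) 152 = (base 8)126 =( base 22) 3k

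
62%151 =62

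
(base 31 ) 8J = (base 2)100001011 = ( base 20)d7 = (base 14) 151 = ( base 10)267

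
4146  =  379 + 3767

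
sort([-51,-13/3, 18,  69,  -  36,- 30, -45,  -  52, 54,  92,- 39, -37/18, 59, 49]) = [ - 52 ,  -  51, - 45, - 39,-36, - 30, - 13/3, - 37/18 , 18, 49, 54,  59,69,92]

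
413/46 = 413/46=8.98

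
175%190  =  175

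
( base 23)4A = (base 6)250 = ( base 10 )102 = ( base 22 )4E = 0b1100110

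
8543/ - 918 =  - 10 + 637/918= -9.31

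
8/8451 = 8/8451 = 0.00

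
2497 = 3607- 1110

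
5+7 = 12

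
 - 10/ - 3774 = 5/1887 = 0.00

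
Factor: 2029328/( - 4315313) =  - 2^4 * 7^1*53^( - 1)*18119^1*81421^( - 1 ) 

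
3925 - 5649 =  - 1724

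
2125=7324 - 5199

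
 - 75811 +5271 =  - 70540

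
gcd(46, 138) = 46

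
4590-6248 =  - 1658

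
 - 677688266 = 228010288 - 905698554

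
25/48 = 25/48 = 0.52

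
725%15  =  5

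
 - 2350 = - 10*235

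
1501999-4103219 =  - 2601220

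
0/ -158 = 0/1 = -0.00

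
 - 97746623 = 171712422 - 269459045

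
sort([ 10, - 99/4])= [ - 99/4,10] 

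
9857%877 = 210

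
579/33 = 193/11   =  17.55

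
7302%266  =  120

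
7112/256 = 889/32 = 27.78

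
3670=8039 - 4369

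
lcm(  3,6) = 6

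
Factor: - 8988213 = - 3^1*13^1*230467^1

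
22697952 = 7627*2976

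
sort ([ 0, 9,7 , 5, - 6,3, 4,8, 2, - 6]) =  [- 6, - 6, 0, 2,3,4, 5, 7,8 , 9 ]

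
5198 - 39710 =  - 34512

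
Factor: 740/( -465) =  - 148/93  =  -2^2*3^ (-1)*31^(-1)*37^1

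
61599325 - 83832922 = -22233597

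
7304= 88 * 83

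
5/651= 5/651  =  0.01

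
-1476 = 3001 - 4477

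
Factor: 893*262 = 2^1*19^1*47^1*131^1 = 233966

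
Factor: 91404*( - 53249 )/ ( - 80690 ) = 2433585798/40345 = 2^1 * 3^2*5^(- 1)*7^1*2539^1  *7607^1 * 8069^(-1 )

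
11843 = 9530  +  2313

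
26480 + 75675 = 102155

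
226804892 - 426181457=  -  199376565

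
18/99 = 2/11 = 0.18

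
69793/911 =69793/911 = 76.61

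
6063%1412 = 415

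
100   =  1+99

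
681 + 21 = 702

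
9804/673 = 14 + 382/673 = 14.57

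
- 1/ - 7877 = 1/7877 = 0.00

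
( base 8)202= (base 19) 6G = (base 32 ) 42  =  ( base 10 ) 130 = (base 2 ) 10000010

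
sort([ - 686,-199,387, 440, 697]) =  [ - 686, - 199, 387,440,697 ]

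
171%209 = 171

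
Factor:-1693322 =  - 2^1*846661^1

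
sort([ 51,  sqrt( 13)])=[ sqrt(13 ),  51] 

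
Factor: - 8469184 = - 2^6*132331^1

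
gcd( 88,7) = 1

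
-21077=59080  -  80157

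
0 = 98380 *0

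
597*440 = 262680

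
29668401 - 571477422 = - 541809021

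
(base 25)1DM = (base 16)3CC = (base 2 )1111001100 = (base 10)972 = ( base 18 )300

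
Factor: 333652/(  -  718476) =-7583/16329 = - 3^( - 1 )*5443^(  -  1)*7583^1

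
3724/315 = 11 + 37/45 = 11.82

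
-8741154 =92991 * (  -  94) 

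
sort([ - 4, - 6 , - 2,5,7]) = [ - 6,-4, - 2 , 5,7]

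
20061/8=20061/8 = 2507.62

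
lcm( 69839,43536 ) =3352272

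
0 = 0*2590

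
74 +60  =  134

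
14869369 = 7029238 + 7840131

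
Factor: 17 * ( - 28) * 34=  - 16184 =-2^3*7^1*17^2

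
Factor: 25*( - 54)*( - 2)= 2^2*3^3*5^2= 2700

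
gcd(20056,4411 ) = 1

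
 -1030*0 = 0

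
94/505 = 94/505 = 0.19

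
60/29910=2/997 = 0.00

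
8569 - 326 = 8243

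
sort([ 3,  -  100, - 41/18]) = [  -  100,-41/18,3]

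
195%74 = 47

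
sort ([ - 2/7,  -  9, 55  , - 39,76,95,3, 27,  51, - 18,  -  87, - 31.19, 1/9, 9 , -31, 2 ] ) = [ - 87, - 39,-31.19, - 31, - 18,  -  9, - 2/7 , 1/9, 2, 3, 9,27, 51, 55 , 76 , 95 ]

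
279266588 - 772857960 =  - 493591372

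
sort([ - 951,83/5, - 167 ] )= [ - 951, - 167, 83/5]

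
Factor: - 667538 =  - 2^1  *  333769^1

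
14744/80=1843/10 =184.30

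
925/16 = 57 + 13/16 = 57.81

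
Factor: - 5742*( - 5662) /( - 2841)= - 2^2*3^1*11^1*19^1*29^1*149^1 *947^( - 1) = - 10837068/947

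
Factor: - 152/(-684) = 2/9 = 2^1*3^( -2 ) 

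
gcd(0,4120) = 4120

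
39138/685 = 57+93/685 = 57.14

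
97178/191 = 97178/191 = 508.79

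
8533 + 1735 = 10268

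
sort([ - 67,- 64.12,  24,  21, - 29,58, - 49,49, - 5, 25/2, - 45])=[ - 67, - 64.12,-49,  -  45, - 29 , - 5, 25/2,21,  24,49, 58 ]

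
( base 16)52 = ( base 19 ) 46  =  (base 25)37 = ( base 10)82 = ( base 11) 75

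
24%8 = 0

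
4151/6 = 4151/6 = 691.83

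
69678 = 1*69678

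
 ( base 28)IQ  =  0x212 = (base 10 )530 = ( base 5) 4110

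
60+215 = 275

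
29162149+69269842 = 98431991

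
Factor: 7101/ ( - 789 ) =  - 3^2  =  - 9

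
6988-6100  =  888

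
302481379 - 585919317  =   -283437938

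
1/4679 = 1/4679  =  0.00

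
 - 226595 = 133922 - 360517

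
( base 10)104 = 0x68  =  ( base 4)1220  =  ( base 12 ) 88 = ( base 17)62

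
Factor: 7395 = 3^1*5^1 *17^1*29^1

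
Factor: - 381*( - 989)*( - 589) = -221940501 = -3^1*19^1*23^1*31^1*43^1*127^1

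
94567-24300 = 70267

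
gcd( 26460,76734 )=2646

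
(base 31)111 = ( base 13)5b5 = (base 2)1111100001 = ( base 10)993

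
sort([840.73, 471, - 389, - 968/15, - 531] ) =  [ - 531,-389, - 968/15,471, 840.73]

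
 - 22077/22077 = - 1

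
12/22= 6/11 =0.55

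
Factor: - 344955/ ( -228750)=377/250 = 2^( - 1)*5^( - 3)*13^1* 29^1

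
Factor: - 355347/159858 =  - 2^( - 1)*3^2*41^1 *83^( - 1 )=   - 369/166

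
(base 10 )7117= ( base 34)65b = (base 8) 15715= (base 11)5390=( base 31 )7ci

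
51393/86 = 597 + 51/86 = 597.59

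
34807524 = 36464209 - 1656685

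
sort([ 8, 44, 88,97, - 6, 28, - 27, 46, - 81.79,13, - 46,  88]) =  [ - 81.79  , - 46,-27, - 6,8, 13, 28,44,46, 88,88, 97 ]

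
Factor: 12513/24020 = 2^( - 2)*3^1*5^( - 1) * 43^1 *97^1*1201^(-1)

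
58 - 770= - 712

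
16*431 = 6896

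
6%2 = 0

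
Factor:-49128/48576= - 89/88 = -2^( - 3)*11^(-1 ) * 89^1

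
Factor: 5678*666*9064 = 34275951072 =2^5 * 3^2*11^1*17^1*37^1*103^1*167^1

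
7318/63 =116  +  10/63= 116.16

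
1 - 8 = -7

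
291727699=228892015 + 62835684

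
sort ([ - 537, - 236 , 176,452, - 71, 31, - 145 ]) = [- 537, - 236, - 145 ,-71 , 31,176,452] 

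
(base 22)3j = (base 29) 2r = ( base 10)85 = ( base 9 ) 104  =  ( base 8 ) 125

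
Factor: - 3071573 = -31^1 * 99083^1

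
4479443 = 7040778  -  2561335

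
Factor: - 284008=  - 2^3*131^1*271^1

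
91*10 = 910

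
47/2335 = 47/2335  =  0.02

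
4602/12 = 767/2 = 383.50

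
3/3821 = 3/3821= 0.00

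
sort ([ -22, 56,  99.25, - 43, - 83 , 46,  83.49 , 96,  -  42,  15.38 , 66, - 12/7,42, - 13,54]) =[ - 83, - 43,-42, - 22, - 13, - 12/7,15.38, 42,46,54,56, 66,83.49, 96, 99.25]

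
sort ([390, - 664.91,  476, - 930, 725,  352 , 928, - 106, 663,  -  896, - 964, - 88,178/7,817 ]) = [  -  964, - 930,-896, - 664.91,- 106, -88, 178/7,352, 390, 476, 663, 725,817, 928] 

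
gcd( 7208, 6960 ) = 8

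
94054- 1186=92868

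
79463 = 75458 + 4005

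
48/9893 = 48/9893=0.00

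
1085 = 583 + 502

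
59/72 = 59/72 = 0.82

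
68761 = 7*9823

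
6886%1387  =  1338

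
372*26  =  9672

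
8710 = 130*67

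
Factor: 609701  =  609701^1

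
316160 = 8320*38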